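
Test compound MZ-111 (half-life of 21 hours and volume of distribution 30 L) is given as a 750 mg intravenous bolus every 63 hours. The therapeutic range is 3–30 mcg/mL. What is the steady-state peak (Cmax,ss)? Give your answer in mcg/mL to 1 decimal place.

τ = 63 h = 3 half-lives, so f = (1/2)^3 = 0.125.
At steady state, R = 1/(1 − 0.125) = 8/7.
Single-dose peak C₀ = D/Vd = 750/30 = 25 mcg/mL.
Steady-state peak Cmax,ss = C₀·R = 25 × 8/7 ≈ 28.571 mcg/mL.
Peak 28.6 mcg/mL vs MTC 30 mcg/mL: below toxic threshold.

28.6 mcg/mL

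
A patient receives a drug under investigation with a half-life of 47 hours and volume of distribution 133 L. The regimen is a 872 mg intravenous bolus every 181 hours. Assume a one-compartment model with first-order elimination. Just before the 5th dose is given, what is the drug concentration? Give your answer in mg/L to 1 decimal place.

0.5 mg/L

f = (1/2)^(τ/t½) = (1/2)^(181/47) ≈ 0.0693.
C₀ = D/Vd = 872/133 ≈ 6.556 mg/L.
Before the 5th dose, 4 doses have been given. Superposition: Cmin = C₀·(f + f² + … + f^4).
≈ 6.556 × (0.0693 + 0.0048 + 0.0003 + 0.0000) ≈ 6.556 × 0.0744 ≈ 0.488 mg/L.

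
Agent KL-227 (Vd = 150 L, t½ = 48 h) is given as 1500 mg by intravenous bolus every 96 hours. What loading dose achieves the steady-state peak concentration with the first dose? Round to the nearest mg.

f = (1/2)^(96/48) ≈ 0.250000; accumulation ratio R = 1/(1−f) ≈ 1.33333.
Loading dose to hit Cmax,ss on first dose: D_load = D_maint·R ≈ 1500 × 1.33333 ≈ 1999.99 mg.

2000 mg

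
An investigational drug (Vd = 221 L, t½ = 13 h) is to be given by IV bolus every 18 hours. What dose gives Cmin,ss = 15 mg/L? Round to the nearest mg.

5341 mg

τ/t½ = 18/13 ≈ 1.3846, so f = (1/2)^(18/13) ≈ 0.382992.
Cmin,ss = (D/Vd)·f/(1−f), so D = Cmin,ss·Vd·(1−f)/f.
D = 15 × 221 × (1−f)/f ≈ 15 × 221 × 1.61102 ≈ 5340.53 mg.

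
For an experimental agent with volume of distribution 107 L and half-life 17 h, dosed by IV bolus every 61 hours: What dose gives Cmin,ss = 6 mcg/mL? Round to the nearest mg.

τ/t½ = 61/17 ≈ 3.5882, so f = (1/2)^(61/17) ≈ 0.083145.
Cmin,ss = (D/Vd)·f/(1−f), so D = Cmin,ss·Vd·(1−f)/f.
D = 6 × 107 × (1−f)/f ≈ 6 × 107 × 11.02718 ≈ 7079.45 mg.

7079 mg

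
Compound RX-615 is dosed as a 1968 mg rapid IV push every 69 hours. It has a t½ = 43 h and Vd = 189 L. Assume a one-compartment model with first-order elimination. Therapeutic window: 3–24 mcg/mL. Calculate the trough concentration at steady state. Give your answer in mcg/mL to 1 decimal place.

5.1 mcg/mL

τ/t½ = 69/43 ≈ 1.6047, so fraction remaining f = (1/2)^(69/43) ≈ 0.3288.
At steady state, accumulation factor R = 1/(1 − e^(−kτ)) ≈ 1.4899.
Each bolus raises the concentration by D/Vd = 1968/189 ≈ 10.413 mcg/mL.
Steady-state peak Cmax,ss = C₀·R ≈ 10.413 × 1.4899 ≈ 15.514 mcg/mL.
One interval later, Cmin,ss = Cmax,ss·e^(−kτ) ≈ 15.514 × 0.3288 ≈ 5.101 mcg/mL.
Trough 5.1 mcg/mL vs MEC 3 mcg/mL: adequate.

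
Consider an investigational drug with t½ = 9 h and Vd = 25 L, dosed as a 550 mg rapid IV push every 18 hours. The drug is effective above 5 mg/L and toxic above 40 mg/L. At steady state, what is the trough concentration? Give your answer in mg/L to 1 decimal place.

The dosing interval is 2 half-lives, so f = 2^(−2) = 0.25.
Accumulation ratio R = 1/(1 − f) = 1/0.75 = 4/3.
Single-dose peak C₀ = D/Vd = 550/25 = 22 mg/L.
Steady-state peak Cmax,ss = C₀·R = 22 × 4/3 ≈ 29.333 mg/L.
Steady-state trough Cmin,ss = Cmax,ss·f ≈ 29.333 × 0.25 ≈ 7.333 mg/L.
Trough 7.3 mg/L vs MEC 5 mg/L: adequate.

7.3 mg/L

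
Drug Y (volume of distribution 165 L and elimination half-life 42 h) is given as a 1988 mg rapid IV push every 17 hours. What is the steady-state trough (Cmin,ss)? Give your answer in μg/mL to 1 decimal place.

37.2 μg/mL

τ/t½ = 17/42 ≈ 0.40476, so fraction remaining f = (1/2)^(17/42) ≈ 0.7554.
Accumulation ratio R = 1/(1 − f) ≈ 1/0.2446 ≈ 4.0883.
Each bolus raises the concentration by D/Vd = 1988/165 ≈ 12.048 μg/mL.
Cmax,ss = C₀/(1 − f) ≈ 12.048/0.2446 ≈ 49.256 μg/mL.
One interval later, Cmin,ss = Cmax,ss·e^(−kτ) ≈ 49.256 × 0.7554 ≈ 37.208 μg/mL.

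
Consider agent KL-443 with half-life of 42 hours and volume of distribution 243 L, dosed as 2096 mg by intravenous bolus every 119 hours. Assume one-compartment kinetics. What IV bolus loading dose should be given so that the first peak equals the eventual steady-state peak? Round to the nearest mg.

2438 mg

f = (1/2)^(119/42) ≈ 0.140308; accumulation ratio R = 1/(1−f) ≈ 1.16321.
Loading dose to hit Cmax,ss on first dose: D_load = D_maint·R ≈ 2096 × 1.16321 ≈ 2438.09 mg.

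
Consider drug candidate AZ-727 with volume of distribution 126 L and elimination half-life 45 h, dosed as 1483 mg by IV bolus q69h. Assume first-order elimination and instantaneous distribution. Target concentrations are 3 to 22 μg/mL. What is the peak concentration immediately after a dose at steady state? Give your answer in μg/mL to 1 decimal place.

k = ln2/t½ = ln2/45 ≈ 0.015403 h⁻¹; fraction remaining f = e^(−kτ) = e^(−0.015403×69) ≈ 0.3455.
Accumulation ratio R = 1/(1 − f) ≈ 1/0.6545 ≈ 1.5279.
Each bolus raises the concentration by D/Vd = 1483/126 ≈ 11.770 μg/mL.
Steady-state peak Cmax,ss = C₀·R ≈ 11.770 × 1.5279 ≈ 17.983 μg/mL.
Peak 18.0 μg/mL vs MTC 22 μg/mL: below toxic threshold.

18.0 μg/mL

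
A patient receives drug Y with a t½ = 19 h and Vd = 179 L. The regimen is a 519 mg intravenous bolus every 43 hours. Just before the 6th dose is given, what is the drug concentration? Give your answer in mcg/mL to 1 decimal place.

f = (1/2)^(τ/t½) = (1/2)^(43/19) ≈ 0.2083.
C₀ = D/Vd = 519/179 ≈ 2.899 mcg/mL.
Before the 6th dose, 5 doses have been given. Superposition: Cmin = C₀·(f + f² + … + f^5).
≈ 2.899 × (0.2083 + 0.0434 + 0.0090 + 0.0019 + 0.0004) ≈ 2.899 × 0.2630 ≈ 0.762 mcg/mL.

0.8 mcg/mL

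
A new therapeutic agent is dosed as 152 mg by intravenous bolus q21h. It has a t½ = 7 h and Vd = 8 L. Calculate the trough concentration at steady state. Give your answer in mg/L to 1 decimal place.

2.7 mg/L

τ = 21 h = 3 half-lives, so f = (1/2)^3 = 0.125.
Accumulation ratio R = 1/(1 − f) = 1/0.875 = 8/7.
Single-dose peak C₀ = D/Vd = 152/8 = 19 mg/L.
Steady-state peak Cmax,ss = C₀·R = 19 × 8/7 ≈ 21.714 mg/L.
Steady-state trough Cmin,ss = Cmax,ss·f ≈ 21.714 × 0.125 ≈ 2.714 mg/L.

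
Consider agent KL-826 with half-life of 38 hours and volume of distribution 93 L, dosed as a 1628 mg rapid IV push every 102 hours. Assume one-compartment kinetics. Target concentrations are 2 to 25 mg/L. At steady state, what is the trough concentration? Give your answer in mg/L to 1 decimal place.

τ/t½ = 102/38 ≈ 2.6842, so fraction remaining f = (1/2)^(102/38) ≈ 0.1556.
Each bolus raises the concentration by D/Vd = 1628/93 ≈ 17.505 mg/L.
Steady-state trough Cmin,ss = C₀·f/(1−f) ≈ 17.505 × 0.1556/0.8444 ≈ 3.226 mg/L.
Trough 3.2 mg/L vs MEC 2 mg/L: adequate.

3.2 mg/L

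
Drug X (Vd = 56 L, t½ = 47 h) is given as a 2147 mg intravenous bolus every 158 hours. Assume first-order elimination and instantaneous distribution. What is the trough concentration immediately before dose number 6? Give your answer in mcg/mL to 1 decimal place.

f = (1/2)^(τ/t½) = (1/2)^(158/47) ≈ 0.0973.
C₀ = D/Vd = 2147/56 ≈ 38.339 mcg/mL.
Before the 6th dose, 5 doses have been given. Superposition: Cmin = C₀·(f + f² + … + f^5).
≈ 38.339 × (0.0973 + 0.0095 + 0.0009 + 0.0001 + 0.0000) ≈ 38.339 × 0.1078 ≈ 4.133 mcg/mL.

4.1 mcg/mL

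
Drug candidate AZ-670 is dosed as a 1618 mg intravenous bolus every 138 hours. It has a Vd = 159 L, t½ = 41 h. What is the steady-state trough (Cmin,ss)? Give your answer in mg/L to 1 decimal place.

Over one 138-h interval, 138/41 ≈ 3.3659 half-lives elapse, leaving f ≈ 0.0970 of each dose.
Each bolus raises the concentration by D/Vd = 1618/159 ≈ 10.176 mg/L.
Steady-state trough Cmin,ss = C₀·f/(1−f) ≈ 10.176 × 0.0970/0.9030 ≈ 1.093 mg/L.

1.1 mg/L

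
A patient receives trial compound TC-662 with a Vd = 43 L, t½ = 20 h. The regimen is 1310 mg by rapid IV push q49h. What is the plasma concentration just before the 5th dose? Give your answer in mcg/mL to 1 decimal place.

6.8 mcg/mL

f = (1/2)^(τ/t½) = (1/2)^(49/20) ≈ 0.1830.
C₀ = D/Vd = 1310/43 ≈ 30.465 mcg/mL.
Before the 5th dose, 4 doses have been given. Superposition: Cmin = C₀·(f + f² + … + f^4).
≈ 30.465 × (0.1830 + 0.0335 + 0.0061 + 0.0011) ≈ 30.465 × 0.2237 ≈ 6.815 mcg/mL.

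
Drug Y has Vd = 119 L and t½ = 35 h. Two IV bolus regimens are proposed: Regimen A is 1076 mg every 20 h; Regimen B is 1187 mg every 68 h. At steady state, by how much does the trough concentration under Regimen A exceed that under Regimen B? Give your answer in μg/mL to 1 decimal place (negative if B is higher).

Regimen A: f = (1/2)^(20/35) ≈ 0.6730; Cmin,ss = (1076/119)·f/(1−f) ≈ 18.609 μg/mL.
Regimen B: f = (1/2)^(68/35) ≈ 0.2601; Cmin,ss = (1187/119)·f/(1−f) ≈ 3.506 μg/mL.
Difference ≈ 18.609 − 3.506 ≈ 15.103 μg/mL.

15.1 μg/mL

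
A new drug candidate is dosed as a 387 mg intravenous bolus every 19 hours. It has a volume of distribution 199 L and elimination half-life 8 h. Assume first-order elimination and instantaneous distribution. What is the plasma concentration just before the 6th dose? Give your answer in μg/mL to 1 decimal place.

f = (1/2)^(τ/t½) = (1/2)^(19/8) ≈ 0.1928.
C₀ = D/Vd = 387/199 ≈ 1.945 μg/mL.
Before the 6th dose, 5 doses have been given. Superposition: Cmin = C₀·(f + f² + … + f^5).
≈ 1.945 × (0.1928 + 0.0372 + 0.0072 + 0.0014 + 0.0003) ≈ 1.945 × 0.2389 ≈ 0.465 μg/mL.

0.5 μg/mL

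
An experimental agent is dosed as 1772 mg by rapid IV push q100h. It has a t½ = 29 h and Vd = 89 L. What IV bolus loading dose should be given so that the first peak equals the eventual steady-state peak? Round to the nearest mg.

f = (1/2)^(100/29) ≈ 0.091615; accumulation ratio R = 1/(1−f) ≈ 1.10085.
Loading dose to hit Cmax,ss on first dose: D_load = D_maint·R ≈ 1772 × 1.10085 ≈ 1950.71 mg.

1951 mg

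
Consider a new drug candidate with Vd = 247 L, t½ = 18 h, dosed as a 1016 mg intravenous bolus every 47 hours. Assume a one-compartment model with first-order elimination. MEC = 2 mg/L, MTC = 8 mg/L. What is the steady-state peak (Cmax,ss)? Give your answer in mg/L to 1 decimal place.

4.9 mg/L

Over one 47-h interval, 47/18 ≈ 2.6111 half-lives elapse, leaving f ≈ 0.1637 of each dose.
Accumulation ratio R = 1/(1 − f) ≈ 1/0.8363 ≈ 1.1957.
Each bolus raises the concentration by D/Vd = 1016/247 ≈ 4.113 mg/L.
Steady-state peak Cmax,ss = C₀·R ≈ 4.113 × 1.1957 ≈ 4.918 mg/L.
Peak 4.9 mg/L vs MTC 8 mg/L: below toxic threshold.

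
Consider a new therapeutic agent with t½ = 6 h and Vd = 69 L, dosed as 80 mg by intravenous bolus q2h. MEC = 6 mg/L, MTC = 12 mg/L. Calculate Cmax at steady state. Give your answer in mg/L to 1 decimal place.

5.6 mg/L

Over one 2-h interval, 2/6 ≈ 0.33333 half-lives elapse, leaving f ≈ 0.7937 of each dose.
At steady state, accumulation factor R = 1/(1 − e^(−kτ)) ≈ 4.8473.
Single-dose peak C₀ = D/Vd = 80/69 ≈ 1.159 mg/L.
Steady-state peak Cmax,ss = C₀·R ≈ 1.159 × 4.8473 ≈ 5.618 mg/L.
Peak 5.6 mg/L vs MTC 12 mg/L: below toxic threshold.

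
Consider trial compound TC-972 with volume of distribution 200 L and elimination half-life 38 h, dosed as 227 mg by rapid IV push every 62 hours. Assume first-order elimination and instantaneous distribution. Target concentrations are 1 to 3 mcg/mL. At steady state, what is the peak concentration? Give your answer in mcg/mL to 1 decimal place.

1.7 mcg/mL

Over one 62-h interval, 62/38 ≈ 1.6316 half-lives elapse, leaving f ≈ 0.3227 of each dose.
At steady state, accumulation factor R = 1/(1 − e^(−kτ)) ≈ 1.4765.
Each bolus raises the concentration by D/Vd = 227/200 ≈ 1.135 mcg/mL.
Cmax,ss = C₀/(1 − f) ≈ 1.135/0.6773 ≈ 1.676 mcg/mL.
Peak 1.7 mcg/mL vs MTC 3 mcg/mL: below toxic threshold.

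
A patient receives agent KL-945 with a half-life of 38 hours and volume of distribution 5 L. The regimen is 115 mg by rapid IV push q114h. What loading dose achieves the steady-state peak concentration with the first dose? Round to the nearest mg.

f = (1/2)^(114/38) ≈ 0.125000; accumulation ratio R = 1/(1−f) ≈ 1.14286.
Loading dose to hit Cmax,ss on first dose: D_load = D_maint·R ≈ 115 × 1.14286 ≈ 131.43 mg.

131 mg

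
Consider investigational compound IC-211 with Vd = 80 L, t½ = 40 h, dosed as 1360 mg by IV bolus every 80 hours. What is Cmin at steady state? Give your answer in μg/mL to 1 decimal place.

5.7 μg/mL

τ = 80 h = 2 half-lives, so f = (1/2)^2 = 0.25.
At steady state, R = 1/(1 − 0.25) = 4/3.
Single-dose peak C₀ = D/Vd = 1360/80 = 17 μg/mL.
Steady-state peak Cmax,ss = C₀·R = 17 × 4/3 ≈ 22.667 μg/mL.
Steady-state trough Cmin,ss = Cmax,ss·f ≈ 22.667 × 0.25 ≈ 5.667 μg/mL.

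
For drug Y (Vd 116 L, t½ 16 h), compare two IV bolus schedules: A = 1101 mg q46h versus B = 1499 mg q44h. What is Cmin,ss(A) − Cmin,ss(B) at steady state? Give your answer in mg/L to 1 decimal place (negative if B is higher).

Regimen A: f = (1/2)^(46/16) ≈ 0.1363; Cmin,ss = (1101/116)·f/(1−f) ≈ 1.498 mg/L.
Regimen B: f = (1/2)^(44/16) ≈ 0.1487; Cmin,ss = (1499/116)·f/(1−f) ≈ 2.257 mg/L.
Difference ≈ 1.498 − 2.257 ≈ -0.759 mg/L.

-0.8 mg/L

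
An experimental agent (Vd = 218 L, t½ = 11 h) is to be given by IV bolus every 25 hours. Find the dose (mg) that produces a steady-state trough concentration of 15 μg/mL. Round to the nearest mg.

τ/t½ = 25/11 ≈ 2.2727, so f = (1/2)^(25/11) ≈ 0.206938.
Cmin,ss = (D/Vd)·f/(1−f), so D = Cmin,ss·Vd·(1−f)/f.
D = 15 × 218 × (1−f)/f ≈ 15 × 218 × 3.83237 ≈ 12531.85 mg.

12532 mg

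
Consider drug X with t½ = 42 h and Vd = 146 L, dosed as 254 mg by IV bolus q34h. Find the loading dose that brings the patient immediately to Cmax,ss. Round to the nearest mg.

591 mg

f = (1/2)^(34/42) ≈ 0.570570; accumulation ratio R = 1/(1−f) ≈ 2.32867.
Loading dose to hit Cmax,ss on first dose: D_load = D_maint·R ≈ 254 × 2.32867 ≈ 591.48 mg.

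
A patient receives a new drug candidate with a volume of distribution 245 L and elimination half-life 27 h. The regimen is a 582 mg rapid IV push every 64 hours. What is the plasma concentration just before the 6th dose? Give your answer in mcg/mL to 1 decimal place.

0.6 mcg/mL

f = (1/2)^(τ/t½) = (1/2)^(64/27) ≈ 0.1934.
C₀ = D/Vd = 582/245 ≈ 2.376 mcg/mL.
Before the 6th dose, 5 doses have been given. Superposition: Cmin = C₀·(f + f² + … + f^5).
≈ 2.376 × (0.1934 + 0.0374 + 0.0072 + 0.0014 + 0.0003) ≈ 2.376 × 0.2397 ≈ 0.570 mcg/mL.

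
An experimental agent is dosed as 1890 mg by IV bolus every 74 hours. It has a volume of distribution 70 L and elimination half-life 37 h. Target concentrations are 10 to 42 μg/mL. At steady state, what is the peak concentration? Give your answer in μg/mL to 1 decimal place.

τ = 74 h = 2 half-lives, so f = (1/2)^2 = 0.25.
Accumulation ratio R = 1/(1 − f) = 1/0.75 = 4/3.
Single-dose peak C₀ = D/Vd = 1890/70 = 27 μg/mL.
Steady-state peak Cmax,ss = C₀·R = 27 × 4/3 ≈ 36.000 μg/mL.
Peak 36.0 μg/mL vs MTC 42 μg/mL: below toxic threshold.

36.0 μg/mL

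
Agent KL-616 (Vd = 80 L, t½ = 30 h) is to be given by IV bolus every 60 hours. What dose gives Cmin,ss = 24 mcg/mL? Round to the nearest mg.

τ/t½ = 60/30 ≈ 2, so f = (1/2)^(60/30) ≈ 0.250000.
Cmin,ss = (D/Vd)·f/(1−f), so D = Cmin,ss·Vd·(1−f)/f.
D = 24 × 80 × (1−f)/f ≈ 24 × 80 × 3.00000 ≈ 5760.00 mg.

5760 mg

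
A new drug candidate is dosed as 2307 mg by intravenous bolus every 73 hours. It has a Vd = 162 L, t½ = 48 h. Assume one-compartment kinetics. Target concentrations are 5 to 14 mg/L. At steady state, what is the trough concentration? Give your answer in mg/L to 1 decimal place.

k = ln2/t½ = ln2/48 ≈ 0.014441 h⁻¹; fraction remaining f = e^(−kτ) = e^(−0.014441×73) ≈ 0.3485.
At steady state, accumulation factor R = 1/(1 − e^(−kτ)) ≈ 1.5349.
Each bolus raises the concentration by D/Vd = 2307/162 ≈ 14.241 mg/L.
Steady-state peak Cmax,ss = C₀·R ≈ 14.241 × 1.5349 ≈ 21.859 mg/L.
Steady-state trough Cmin,ss = Cmax,ss·f ≈ 21.859 × 0.3485 ≈ 7.618 mg/L.
Trough 7.6 mg/L vs MEC 5 mg/L: adequate.

7.6 mg/L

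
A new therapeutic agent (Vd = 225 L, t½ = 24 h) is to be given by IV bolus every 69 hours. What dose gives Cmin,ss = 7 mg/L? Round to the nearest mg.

9979 mg

τ/t½ = 69/24 ≈ 2.875, so f = (1/2)^(69/24) ≈ 0.136313.
Cmin,ss = (D/Vd)·f/(1−f), so D = Cmin,ss·Vd·(1−f)/f.
D = 7 × 225 × (1−f)/f ≈ 7 × 225 × 6.33606 ≈ 9979.29 mg.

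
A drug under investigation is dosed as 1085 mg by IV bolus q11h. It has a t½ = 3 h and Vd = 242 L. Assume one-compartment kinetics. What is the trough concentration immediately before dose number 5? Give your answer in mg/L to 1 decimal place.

0.4 mg/L

f = (1/2)^(τ/t½) = (1/2)^(11/3) ≈ 0.0787.
C₀ = D/Vd = 1085/242 ≈ 4.483 mg/L.
Before the 5th dose, 4 doses have been given. Superposition: Cmin = C₀·(f + f² + … + f^4).
≈ 4.483 × (0.0787 + 0.0062 + 0.0005 + 0.0000) ≈ 4.483 × 0.0854 ≈ 0.383 mg/L.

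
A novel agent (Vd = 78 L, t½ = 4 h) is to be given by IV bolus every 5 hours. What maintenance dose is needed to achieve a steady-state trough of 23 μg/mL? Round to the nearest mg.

2473 mg

τ/t½ = 5/4 ≈ 1.25, so f = (1/2)^(5/4) ≈ 0.420448.
Cmin,ss = (D/Vd)·f/(1−f), so D = Cmin,ss·Vd·(1−f)/f.
D = 23 × 78 × (1−f)/f ≈ 23 × 78 × 1.37842 ≈ 2472.89 mg.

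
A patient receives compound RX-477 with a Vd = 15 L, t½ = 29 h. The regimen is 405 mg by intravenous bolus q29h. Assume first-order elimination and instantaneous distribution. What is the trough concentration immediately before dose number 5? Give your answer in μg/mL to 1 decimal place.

25.3 μg/mL

f = (1/2)^(τ/t½) = (1/2)^(29/29) ≈ 0.5000.
C₀ = D/Vd = 405/15 ≈ 27.000 μg/mL.
Before the 5th dose, 4 doses have been given. Superposition: Cmin = C₀·(f + f² + … + f^4).
≈ 27.000 × (0.5000 + 0.2500 + 0.1250 + 0.0625) ≈ 27.000 × 0.9375 ≈ 25.312 μg/mL.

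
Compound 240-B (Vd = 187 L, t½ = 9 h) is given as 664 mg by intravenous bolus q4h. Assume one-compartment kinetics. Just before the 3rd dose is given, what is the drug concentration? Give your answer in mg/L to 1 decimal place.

4.5 mg/L

f = (1/2)^(τ/t½) = (1/2)^(4/9) ≈ 0.7349.
C₀ = D/Vd = 664/187 ≈ 3.551 mg/L.
Before the 3rd dose, 2 doses have been given. Superposition: Cmin = C₀·(f + f²).
≈ 3.551 × (0.7349 + 0.5401) ≈ 3.551 × 1.2750 ≈ 4.528 mg/L.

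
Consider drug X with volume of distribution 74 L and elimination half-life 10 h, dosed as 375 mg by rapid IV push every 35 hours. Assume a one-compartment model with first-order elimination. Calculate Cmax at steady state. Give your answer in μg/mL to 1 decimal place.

5.6 μg/mL

Over one 35-h interval, 35/10 ≈ 3.5 half-lives elapse, leaving f ≈ 0.0884 of each dose.
Accumulation ratio R = 1/(1 − f) ≈ 1/0.9116 ≈ 1.0970.
Single-dose peak C₀ = D/Vd = 375/74 ≈ 5.068 μg/mL.
Cmax,ss = C₀/(1 − f) ≈ 5.068/0.9116 ≈ 5.559 μg/mL.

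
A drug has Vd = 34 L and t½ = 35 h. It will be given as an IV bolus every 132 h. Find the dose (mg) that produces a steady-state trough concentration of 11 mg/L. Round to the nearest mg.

τ/t½ = 132/35 ≈ 3.7714, so f = (1/2)^(132/35) ≈ 0.073230.
Cmin,ss = (D/Vd)·f/(1−f), so D = Cmin,ss·Vd·(1−f)/f.
D = 11 × 34 × (1−f)/f ≈ 11 × 34 × 12.65561 ≈ 4733.20 mg.

4733 mg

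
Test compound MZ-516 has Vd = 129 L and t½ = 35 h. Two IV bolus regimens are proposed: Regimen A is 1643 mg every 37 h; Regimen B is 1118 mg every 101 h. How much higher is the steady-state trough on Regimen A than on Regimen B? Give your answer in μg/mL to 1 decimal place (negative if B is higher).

Regimen A: f = (1/2)^(37/35) ≈ 0.4806; Cmin,ss = (1643/129)·f/(1−f) ≈ 11.785 μg/mL.
Regimen B: f = (1/2)^(101/35) ≈ 0.1353; Cmin,ss = (1118/129)·f/(1−f) ≈ 1.356 μg/mL.
Difference ≈ 11.785 − 1.356 ≈ 10.429 μg/mL.

10.4 μg/mL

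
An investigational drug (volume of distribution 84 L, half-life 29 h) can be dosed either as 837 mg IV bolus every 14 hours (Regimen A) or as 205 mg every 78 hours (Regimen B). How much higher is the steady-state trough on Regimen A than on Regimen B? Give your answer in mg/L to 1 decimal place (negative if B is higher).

Regimen A: f = (1/2)^(14/29) ≈ 0.7156; Cmin,ss = (837/84)·f/(1−f) ≈ 25.072 mg/L.
Regimen B: f = (1/2)^(78/29) ≈ 0.1550; Cmin,ss = (205/84)·f/(1−f) ≈ 0.448 mg/L.
Difference ≈ 25.072 − 0.448 ≈ 24.624 mg/L.

24.6 mg/L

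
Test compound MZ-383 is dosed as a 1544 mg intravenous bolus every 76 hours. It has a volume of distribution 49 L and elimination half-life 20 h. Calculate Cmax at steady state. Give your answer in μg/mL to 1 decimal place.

τ/t½ = 76/20 ≈ 3.8, so fraction remaining f = (1/2)^(76/20) ≈ 0.0718.
Accumulation ratio R = 1/(1 − f) ≈ 1/0.9282 ≈ 1.0774.
Each bolus raises the concentration by D/Vd = 1544/49 ≈ 31.510 μg/mL.
Steady-state peak Cmax,ss = C₀·R ≈ 31.510 × 1.0774 ≈ 33.949 μg/mL.

33.9 μg/mL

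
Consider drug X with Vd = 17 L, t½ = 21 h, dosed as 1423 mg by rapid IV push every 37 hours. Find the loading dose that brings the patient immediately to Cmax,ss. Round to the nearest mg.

2018 mg

f = (1/2)^(37/21) ≈ 0.294859; accumulation ratio R = 1/(1−f) ≈ 1.41816.
Loading dose to hit Cmax,ss on first dose: D_load = D_maint·R ≈ 1423 × 1.41816 ≈ 2018.04 mg.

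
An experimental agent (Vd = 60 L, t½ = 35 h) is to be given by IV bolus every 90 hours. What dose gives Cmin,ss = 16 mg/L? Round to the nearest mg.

4746 mg

τ/t½ = 90/35 ≈ 2.5714, so f = (1/2)^(90/35) ≈ 0.168238.
Cmin,ss = (D/Vd)·f/(1−f), so D = Cmin,ss·Vd·(1−f)/f.
D = 16 × 60 × (1−f)/f ≈ 16 × 60 × 4.94396 ≈ 4746.20 mg.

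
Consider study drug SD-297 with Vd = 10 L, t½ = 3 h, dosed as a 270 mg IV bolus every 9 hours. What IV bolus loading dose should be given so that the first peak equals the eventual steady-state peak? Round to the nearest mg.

f = (1/2)^(9/3) ≈ 0.125000; accumulation ratio R = 1/(1−f) ≈ 1.14286.
Loading dose to hit Cmax,ss on first dose: D_load = D_maint·R ≈ 270 × 1.14286 ≈ 308.57 mg.

309 mg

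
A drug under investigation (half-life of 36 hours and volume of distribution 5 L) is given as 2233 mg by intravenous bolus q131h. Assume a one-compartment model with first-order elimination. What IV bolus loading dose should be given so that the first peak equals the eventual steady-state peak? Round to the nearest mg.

f = (1/2)^(131/36) ≈ 0.080276; accumulation ratio R = 1/(1−f) ≈ 1.08728.
Loading dose to hit Cmax,ss on first dose: D_load = D_maint·R ≈ 2233 × 1.08728 ≈ 2427.90 mg.

2428 mg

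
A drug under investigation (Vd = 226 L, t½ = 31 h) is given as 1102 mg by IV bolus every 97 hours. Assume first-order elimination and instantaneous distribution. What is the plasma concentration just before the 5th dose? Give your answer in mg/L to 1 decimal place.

0.6 mg/L

f = (1/2)^(τ/t½) = (1/2)^(97/31) ≈ 0.1143.
C₀ = D/Vd = 1102/226 ≈ 4.876 mg/L.
Before the 5th dose, 4 doses have been given. Superposition: Cmin = C₀·(f + f² + … + f^4).
≈ 4.876 × (0.1143 + 0.0131 + 0.0015 + 0.0002) ≈ 4.876 × 0.1291 ≈ 0.629 mg/L.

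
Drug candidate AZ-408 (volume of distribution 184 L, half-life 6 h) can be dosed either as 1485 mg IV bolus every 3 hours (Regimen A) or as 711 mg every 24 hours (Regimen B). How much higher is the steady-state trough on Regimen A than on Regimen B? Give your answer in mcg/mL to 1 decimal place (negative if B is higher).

19.2 mcg/mL

Regimen A: f = (1/2)^(3/6) ≈ 0.7071; Cmin,ss = (1485/184)·f/(1−f) ≈ 19.484 mcg/mL.
Regimen B: f = (1/2)^(24/6) ≈ 0.0625; Cmin,ss = (711/184)·f/(1−f) ≈ 0.258 mcg/mL.
Difference ≈ 19.484 − 0.258 ≈ 19.226 mcg/mL.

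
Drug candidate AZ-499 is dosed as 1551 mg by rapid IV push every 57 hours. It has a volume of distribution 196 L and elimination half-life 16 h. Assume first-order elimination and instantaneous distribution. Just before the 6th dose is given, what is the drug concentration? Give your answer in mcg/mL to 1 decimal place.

0.7 mcg/mL

f = (1/2)^(τ/t½) = (1/2)^(57/16) ≈ 0.0846.
C₀ = D/Vd = 1551/196 ≈ 7.913 mcg/mL.
Before the 6th dose, 5 doses have been given. Superposition: Cmin = C₀·(f + f² + … + f^5).
≈ 7.913 × (0.0846 + 0.0072 + 0.0006 + 0.0001 + 0.0000) ≈ 7.913 × 0.0925 ≈ 0.732 mcg/mL.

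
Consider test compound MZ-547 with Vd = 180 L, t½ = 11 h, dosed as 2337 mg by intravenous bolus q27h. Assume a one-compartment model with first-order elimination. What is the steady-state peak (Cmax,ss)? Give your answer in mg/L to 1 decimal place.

15.9 mg/L

k = ln2/t½ = ln2/11 ≈ 0.063013 h⁻¹; fraction remaining f = e^(−kτ) = e^(−0.063013×27) ≈ 0.1824.
Accumulation ratio R = 1/(1 − f) ≈ 1/0.8176 ≈ 1.2231.
Single-dose peak C₀ = D/Vd = 2337/180 ≈ 12.983 mg/L.
Steady-state peak Cmax,ss = C₀·R ≈ 12.983 × 1.2231 ≈ 15.880 mg/L.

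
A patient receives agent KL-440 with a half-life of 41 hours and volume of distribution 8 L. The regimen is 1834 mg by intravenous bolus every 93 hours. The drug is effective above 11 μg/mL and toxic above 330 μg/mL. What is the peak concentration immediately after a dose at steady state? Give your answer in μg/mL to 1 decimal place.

Over one 93-h interval, 93/41 ≈ 2.2683 half-lives elapse, leaving f ≈ 0.2076 of each dose.
At steady state, accumulation factor R = 1/(1 − e^(−kτ)) ≈ 1.2620.
Single-dose peak C₀ = D/Vd = 1834/8 ≈ 229.250 μg/mL.
Steady-state peak Cmax,ss = C₀·R ≈ 229.250 × 1.2620 ≈ 289.313 μg/mL.
Peak 289.3 μg/mL vs MTC 330 μg/mL: below toxic threshold.

289.3 μg/mL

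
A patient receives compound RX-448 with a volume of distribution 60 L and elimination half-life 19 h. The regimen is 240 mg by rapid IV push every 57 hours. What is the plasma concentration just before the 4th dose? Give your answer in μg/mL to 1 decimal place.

0.6 μg/mL

f = (1/2)^(τ/t½) = (1/2)^(57/19) ≈ 0.1250.
C₀ = D/Vd = 240/60 ≈ 4.000 μg/mL.
Before the 4th dose, 3 doses have been given. Superposition: Cmin = C₀·(f + f² + … + f^3).
≈ 4.000 × (0.1250 + 0.0156 + 0.0020) ≈ 4.000 × 0.1426 ≈ 0.570 μg/mL.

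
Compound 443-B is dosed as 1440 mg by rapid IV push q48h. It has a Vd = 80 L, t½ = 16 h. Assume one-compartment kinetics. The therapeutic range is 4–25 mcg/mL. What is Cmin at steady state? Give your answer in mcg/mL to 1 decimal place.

2.6 mcg/mL

The dosing interval is 3 half-lives, so f = 2^(−3) = 0.125.
Accumulation ratio R = 1/(1 − f) = 1/0.875 = 8/7.
Single-dose peak C₀ = D/Vd = 1440/80 = 18 mcg/mL.
Steady-state peak Cmax,ss = C₀·R = 18 × 8/7 ≈ 20.571 mcg/mL.
Steady-state trough Cmin,ss = Cmax,ss·f ≈ 20.571 × 0.125 ≈ 2.571 mcg/mL.
Trough 2.6 mcg/mL vs MEC 4 mcg/mL: subtherapeutic.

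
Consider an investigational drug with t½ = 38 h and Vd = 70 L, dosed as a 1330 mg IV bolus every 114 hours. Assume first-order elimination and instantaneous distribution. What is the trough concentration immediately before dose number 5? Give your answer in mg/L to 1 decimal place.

f = (1/2)^(τ/t½) = (1/2)^(114/38) ≈ 0.1250.
C₀ = D/Vd = 1330/70 ≈ 19.000 mg/L.
Before the 5th dose, 4 doses have been given. Superposition: Cmin = C₀·(f + f² + … + f^4).
≈ 19.000 × (0.1250 + 0.0156 + 0.0020 + 0.0002) ≈ 19.000 × 0.1428 ≈ 2.713 mg/L.

2.7 mg/L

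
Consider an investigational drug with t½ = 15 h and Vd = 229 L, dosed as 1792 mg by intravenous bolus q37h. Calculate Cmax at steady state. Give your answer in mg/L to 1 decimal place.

9.6 mg/L

k = ln2/t½ = ln2/15 ≈ 0.046210 h⁻¹; fraction remaining f = e^(−kτ) = e^(−0.046210×37) ≈ 0.1809.
At steady state, accumulation factor R = 1/(1 − e^(−kτ)) ≈ 1.2209.
Single-dose peak C₀ = D/Vd = 1792/229 ≈ 7.825 mg/L.
Steady-state peak Cmax,ss = C₀·R ≈ 7.825 × 1.2209 ≈ 9.554 mg/L.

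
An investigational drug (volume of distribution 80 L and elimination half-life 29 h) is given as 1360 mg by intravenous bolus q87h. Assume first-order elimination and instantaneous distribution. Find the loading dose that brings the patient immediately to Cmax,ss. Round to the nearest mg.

f = (1/2)^(87/29) ≈ 0.125000; accumulation ratio R = 1/(1−f) ≈ 1.14286.
Loading dose to hit Cmax,ss on first dose: D_load = D_maint·R ≈ 1360 × 1.14286 ≈ 1554.29 mg.

1554 mg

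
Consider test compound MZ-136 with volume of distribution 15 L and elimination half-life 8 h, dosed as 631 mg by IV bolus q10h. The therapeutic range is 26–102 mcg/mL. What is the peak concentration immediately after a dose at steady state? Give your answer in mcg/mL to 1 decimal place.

72.6 mcg/mL

τ/t½ = 10/8 ≈ 1.25, so fraction remaining f = (1/2)^(10/8) ≈ 0.4204.
At steady state, accumulation factor R = 1/(1 − e^(−kτ)) ≈ 1.7253.
Each bolus raises the concentration by D/Vd = 631/15 ≈ 42.067 mcg/mL.
Steady-state peak Cmax,ss = C₀·R ≈ 42.067 × 1.7253 ≈ 72.578 mcg/mL.
Peak 72.6 mcg/mL vs MTC 102 mcg/mL: below toxic threshold.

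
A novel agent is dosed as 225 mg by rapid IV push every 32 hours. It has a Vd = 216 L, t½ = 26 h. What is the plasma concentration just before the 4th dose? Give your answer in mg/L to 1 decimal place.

f = (1/2)^(τ/t½) = (1/2)^(32/26) ≈ 0.4261.
C₀ = D/Vd = 225/216 ≈ 1.042 mg/L.
Before the 4th dose, 3 doses have been given. Superposition: Cmin = C₀·(f + f² + … + f^3).
≈ 1.042 × (0.4261 + 0.1816 + 0.0774) ≈ 1.042 × 0.6851 ≈ 0.714 mg/L.

0.7 mg/L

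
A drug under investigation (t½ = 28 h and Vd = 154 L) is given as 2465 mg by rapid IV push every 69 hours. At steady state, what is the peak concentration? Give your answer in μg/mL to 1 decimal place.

k = ln2/t½ = ln2/28 ≈ 0.024755 h⁻¹; fraction remaining f = e^(−kτ) = e^(−0.024755×69) ≈ 0.1812.
Accumulation ratio R = 1/(1 − f) ≈ 1/0.8188 ≈ 1.2213.
Each bolus raises the concentration by D/Vd = 2465/154 ≈ 16.006 μg/mL.
Steady-state peak Cmax,ss = C₀·R ≈ 16.006 × 1.2213 ≈ 19.548 μg/mL.

19.5 μg/mL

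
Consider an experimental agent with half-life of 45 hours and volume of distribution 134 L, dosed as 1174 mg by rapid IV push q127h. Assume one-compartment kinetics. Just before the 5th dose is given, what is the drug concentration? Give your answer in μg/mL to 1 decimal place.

1.4 μg/mL

f = (1/2)^(τ/t½) = (1/2)^(127/45) ≈ 0.1414.
C₀ = D/Vd = 1174/134 ≈ 8.761 μg/mL.
Before the 5th dose, 4 doses have been given. Superposition: Cmin = C₀·(f + f² + … + f^4).
≈ 8.761 × (0.1414 + 0.0200 + 0.0028 + 0.0004) ≈ 8.761 × 0.1646 ≈ 1.442 μg/mL.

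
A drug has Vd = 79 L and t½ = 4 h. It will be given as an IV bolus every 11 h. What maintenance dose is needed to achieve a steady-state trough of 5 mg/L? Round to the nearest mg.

τ/t½ = 11/4 ≈ 2.75, so f = (1/2)^(11/4) ≈ 0.148651.
Cmin,ss = (D/Vd)·f/(1−f), so D = Cmin,ss·Vd·(1−f)/f.
D = 5 × 79 × (1−f)/f ≈ 5 × 79 × 5.72717 ≈ 2262.23 mg.

2262 mg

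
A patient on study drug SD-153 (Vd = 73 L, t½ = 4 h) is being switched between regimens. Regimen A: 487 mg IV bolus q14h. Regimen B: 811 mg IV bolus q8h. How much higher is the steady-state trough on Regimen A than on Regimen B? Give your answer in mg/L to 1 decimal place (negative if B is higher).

-3.1 mg/L

Regimen A: f = (1/2)^(14/4) ≈ 0.0884; Cmin,ss = (487/73)·f/(1−f) ≈ 0.647 mg/L.
Regimen B: f = (1/2)^(8/4) ≈ 0.2500; Cmin,ss = (811/73)·f/(1−f) ≈ 3.703 mg/L.
Difference ≈ 0.647 − 3.703 ≈ -3.056 mg/L.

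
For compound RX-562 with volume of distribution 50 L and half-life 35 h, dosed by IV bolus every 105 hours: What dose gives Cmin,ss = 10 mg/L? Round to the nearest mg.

3500 mg

τ/t½ = 105/35 ≈ 3, so f = (1/2)^(105/35) ≈ 0.125000.
Cmin,ss = (D/Vd)·f/(1−f), so D = Cmin,ss·Vd·(1−f)/f.
D = 10 × 50 × (1−f)/f ≈ 10 × 50 × 7.00000 ≈ 3500.00 mg.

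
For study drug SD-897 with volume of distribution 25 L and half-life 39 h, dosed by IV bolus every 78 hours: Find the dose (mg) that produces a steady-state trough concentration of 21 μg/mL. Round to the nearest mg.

τ/t½ = 78/39 ≈ 2, so f = (1/2)^(78/39) ≈ 0.250000.
Cmin,ss = (D/Vd)·f/(1−f), so D = Cmin,ss·Vd·(1−f)/f.
D = 21 × 25 × (1−f)/f ≈ 21 × 25 × 3.00000 ≈ 1575.00 mg.

1575 mg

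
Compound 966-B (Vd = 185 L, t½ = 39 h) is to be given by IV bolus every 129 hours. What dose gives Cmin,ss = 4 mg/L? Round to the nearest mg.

τ/t½ = 129/39 ≈ 3.3077, so f = (1/2)^(129/39) ≈ 0.100992.
Cmin,ss = (D/Vd)·f/(1−f), so D = Cmin,ss·Vd·(1−f)/f.
D = 4 × 185 × (1−f)/f ≈ 4 × 185 × 8.90177 ≈ 6587.31 mg.

6587 mg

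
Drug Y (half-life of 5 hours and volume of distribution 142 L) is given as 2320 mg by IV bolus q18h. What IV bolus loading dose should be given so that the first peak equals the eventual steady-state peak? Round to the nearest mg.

f = (1/2)^(18/5) ≈ 0.082469; accumulation ratio R = 1/(1−f) ≈ 1.08988.
Loading dose to hit Cmax,ss on first dose: D_load = D_maint·R ≈ 2320 × 1.08988 ≈ 2528.52 mg.

2529 mg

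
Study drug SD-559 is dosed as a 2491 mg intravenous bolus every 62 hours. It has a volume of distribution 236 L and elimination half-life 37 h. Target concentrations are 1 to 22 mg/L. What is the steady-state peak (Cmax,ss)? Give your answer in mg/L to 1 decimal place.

τ/t½ = 62/37 ≈ 1.6757, so fraction remaining f = (1/2)^(62/37) ≈ 0.3130.
At steady state, accumulation factor R = 1/(1 − e^(−kτ)) ≈ 1.4556.
Each bolus raises the concentration by D/Vd = 2491/236 ≈ 10.555 mg/L.
Steady-state peak Cmax,ss = C₀·R ≈ 10.555 × 1.4556 ≈ 15.364 mg/L.
Peak 15.4 mg/L vs MTC 22 mg/L: below toxic threshold.

15.4 mg/L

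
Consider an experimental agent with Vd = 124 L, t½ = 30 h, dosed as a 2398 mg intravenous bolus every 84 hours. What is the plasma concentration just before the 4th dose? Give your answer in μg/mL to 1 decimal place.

f = (1/2)^(τ/t½) = (1/2)^(84/30) ≈ 0.1436.
C₀ = D/Vd = 2398/124 ≈ 19.339 μg/mL.
Before the 4th dose, 3 doses have been given. Superposition: Cmin = C₀·(f + f² + … + f^3).
≈ 19.339 × (0.1436 + 0.0206 + 0.0030) ≈ 19.339 × 0.1672 ≈ 3.233 μg/mL.

3.2 μg/mL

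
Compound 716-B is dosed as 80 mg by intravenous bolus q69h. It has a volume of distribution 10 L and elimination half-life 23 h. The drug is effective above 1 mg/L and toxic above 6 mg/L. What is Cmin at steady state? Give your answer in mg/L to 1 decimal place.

1.1 mg/L

τ = 69 h = 3 half-lives, so f = (1/2)^3 = 0.125.
At steady state, R = 1/(1 − 0.125) = 8/7.
Single-dose peak C₀ = D/Vd = 80/10 = 8 mg/L.
Steady-state peak Cmax,ss = C₀·R = 8 × 8/7 ≈ 9.143 mg/L.
Steady-state trough Cmin,ss = Cmax,ss·f ≈ 9.143 × 0.125 ≈ 1.143 mg/L.
Trough 1.1 mg/L vs MEC 1 mg/L: adequate.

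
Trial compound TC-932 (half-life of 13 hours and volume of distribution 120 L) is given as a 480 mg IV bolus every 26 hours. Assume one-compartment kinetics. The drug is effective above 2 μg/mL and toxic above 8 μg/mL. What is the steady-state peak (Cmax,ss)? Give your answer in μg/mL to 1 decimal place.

The dosing interval is 2 half-lives, so f = 2^(−2) = 0.25.
Accumulation ratio R = 1/(1 − f) = 1/0.75 = 4/3.
Single-dose peak C₀ = D/Vd = 480/120 = 4 μg/mL.
Steady-state peak Cmax,ss = C₀·R = 4 × 4/3 ≈ 5.333 μg/mL.
Peak 5.3 μg/mL vs MTC 8 μg/mL: below toxic threshold.

5.3 μg/mL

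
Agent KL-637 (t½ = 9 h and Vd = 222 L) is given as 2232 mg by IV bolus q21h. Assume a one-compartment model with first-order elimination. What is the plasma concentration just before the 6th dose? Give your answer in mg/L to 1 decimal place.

f = (1/2)^(τ/t½) = (1/2)^(21/9) ≈ 0.1984.
C₀ = D/Vd = 2232/222 ≈ 10.054 mg/L.
Before the 6th dose, 5 doses have been given. Superposition: Cmin = C₀·(f + f² + … + f^5).
≈ 10.054 × (0.1984 + 0.0394 + 0.0078 + 0.0015 + 0.0003) ≈ 10.054 × 0.2474 ≈ 2.487 mg/L.

2.5 mg/L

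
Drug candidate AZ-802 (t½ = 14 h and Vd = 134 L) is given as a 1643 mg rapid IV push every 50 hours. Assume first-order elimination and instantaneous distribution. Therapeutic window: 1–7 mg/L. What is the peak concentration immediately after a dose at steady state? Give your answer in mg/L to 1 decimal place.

13.4 mg/L

τ/t½ = 50/14 ≈ 3.5714, so fraction remaining f = (1/2)^(50/14) ≈ 0.0841.
At steady state, accumulation factor R = 1/(1 − e^(−kτ)) ≈ 1.0918.
Single-dose peak C₀ = D/Vd = 1643/134 ≈ 12.261 mg/L.
Cmax,ss = C₀/(1 − f) ≈ 12.261/0.9159 ≈ 13.387 mg/L.
Peak 13.4 mg/L vs MTC 7 mg/L: exceeds toxic threshold.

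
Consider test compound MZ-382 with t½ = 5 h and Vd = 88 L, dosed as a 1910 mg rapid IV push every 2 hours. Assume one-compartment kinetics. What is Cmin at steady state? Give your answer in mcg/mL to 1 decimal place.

Over one 2-h interval, 2/5 ≈ 0.4 half-lives elapse, leaving f ≈ 0.7579 of each dose.
At steady state, accumulation factor R = 1/(1 − e^(−kτ)) ≈ 4.1305.
Each bolus raises the concentration by D/Vd = 1910/88 ≈ 21.705 mcg/mL.
Cmax,ss = C₀/(1 − f) ≈ 21.705/0.2421 ≈ 89.653 mcg/mL.
One interval later, Cmin,ss = Cmax,ss·e^(−kτ) ≈ 89.653 × 0.7579 ≈ 67.948 mcg/mL.

67.9 mcg/mL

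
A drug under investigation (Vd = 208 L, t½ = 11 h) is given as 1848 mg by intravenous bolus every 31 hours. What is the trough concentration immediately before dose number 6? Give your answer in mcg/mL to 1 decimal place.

f = (1/2)^(τ/t½) = (1/2)^(31/11) ≈ 0.1418.
C₀ = D/Vd = 1848/208 ≈ 8.885 mcg/mL.
Before the 6th dose, 5 doses have been given. Superposition: Cmin = C₀·(f + f² + … + f^5).
≈ 8.885 × (0.1418 + 0.0201 + 0.0029 + 0.0004 + 0.0001) ≈ 8.885 × 0.1653 ≈ 1.469 mcg/mL.

1.5 mcg/mL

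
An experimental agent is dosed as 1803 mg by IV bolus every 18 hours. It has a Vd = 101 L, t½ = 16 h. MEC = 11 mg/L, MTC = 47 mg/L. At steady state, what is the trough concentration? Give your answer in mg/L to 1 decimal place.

15.1 mg/L

τ/t½ = 18/16 ≈ 1.125, so fraction remaining f = (1/2)^(18/16) ≈ 0.4585.
At steady state, accumulation factor R = 1/(1 − e^(−kτ)) ≈ 1.8467.
Single-dose peak C₀ = D/Vd = 1803/101 ≈ 17.851 mg/L.
Cmax,ss = C₀/(1 − f) ≈ 17.851/0.5415 ≈ 32.966 mg/L.
Steady-state trough Cmin,ss = Cmax,ss·f ≈ 32.966 × 0.4585 ≈ 15.115 mg/L.
Trough 15.1 mg/L vs MEC 11 mg/L: adequate.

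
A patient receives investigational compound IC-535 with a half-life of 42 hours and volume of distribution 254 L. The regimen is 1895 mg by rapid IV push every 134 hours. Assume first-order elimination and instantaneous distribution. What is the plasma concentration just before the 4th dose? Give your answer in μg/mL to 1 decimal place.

0.9 μg/mL

f = (1/2)^(τ/t½) = (1/2)^(134/42) ≈ 0.1095.
C₀ = D/Vd = 1895/254 ≈ 7.461 μg/mL.
Before the 4th dose, 3 doses have been given. Superposition: Cmin = C₀·(f + f² + … + f^3).
≈ 7.461 × (0.1095 + 0.0120 + 0.0013) ≈ 7.461 × 0.1228 ≈ 0.916 μg/mL.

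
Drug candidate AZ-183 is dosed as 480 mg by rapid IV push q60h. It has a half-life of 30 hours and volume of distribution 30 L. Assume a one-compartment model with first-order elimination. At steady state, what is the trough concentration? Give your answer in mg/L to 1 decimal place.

5.3 mg/L

The dosing interval is 2 half-lives, so f = 2^(−2) = 0.25.
Accumulation ratio R = 1/(1 − f) = 1/0.75 = 4/3.
Single-dose peak C₀ = D/Vd = 480/30 = 16 mg/L.
Steady-state peak Cmax,ss = C₀·R = 16 × 4/3 ≈ 21.333 mg/L.
Steady-state trough Cmin,ss = Cmax,ss·f ≈ 21.333 × 0.25 ≈ 5.333 mg/L.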